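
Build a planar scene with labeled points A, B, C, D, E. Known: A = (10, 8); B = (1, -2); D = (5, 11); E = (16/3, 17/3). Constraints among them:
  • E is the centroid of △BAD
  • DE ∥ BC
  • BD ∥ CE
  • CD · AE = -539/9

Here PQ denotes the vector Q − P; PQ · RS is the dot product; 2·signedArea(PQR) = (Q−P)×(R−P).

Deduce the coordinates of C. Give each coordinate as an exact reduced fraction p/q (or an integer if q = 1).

1. C_x = 4/3  [BD ∥ CE ∩ DE ∥ BC]
2. C_y = -22/3  [BD ∥ CE ∩ DE ∥ BC]
   → C = (4/3, -22/3)

C = (4/3, -22/3)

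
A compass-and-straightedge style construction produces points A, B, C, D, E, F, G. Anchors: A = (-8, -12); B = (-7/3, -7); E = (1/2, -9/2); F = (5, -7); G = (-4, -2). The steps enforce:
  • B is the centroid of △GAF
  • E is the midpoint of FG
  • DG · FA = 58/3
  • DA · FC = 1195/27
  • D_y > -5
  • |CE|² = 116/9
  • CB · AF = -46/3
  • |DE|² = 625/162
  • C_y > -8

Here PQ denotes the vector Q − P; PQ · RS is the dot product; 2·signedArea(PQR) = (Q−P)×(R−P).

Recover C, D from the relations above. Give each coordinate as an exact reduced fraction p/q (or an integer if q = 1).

1. D_x = -13/9  [line 13·x + 5·y + 128/3 = 0 ∩ |DE|² = 625/162]
2. D_y = -43/9  [line 13·x + 5·y + 128/3 = 0 ∩ |DE|² = 625/162]
   → D = (-13/9, -43/9)
3. C_x = -5/6  [CB · AF = -46/3 ∩ DA · FC = 1195/27]
4. C_y = -47/6  [CB · AF = -46/3 ∩ DA · FC = 1195/27]
   → C = (-5/6, -47/6)

C = (-5/6, -47/6)
D = (-13/9, -43/9)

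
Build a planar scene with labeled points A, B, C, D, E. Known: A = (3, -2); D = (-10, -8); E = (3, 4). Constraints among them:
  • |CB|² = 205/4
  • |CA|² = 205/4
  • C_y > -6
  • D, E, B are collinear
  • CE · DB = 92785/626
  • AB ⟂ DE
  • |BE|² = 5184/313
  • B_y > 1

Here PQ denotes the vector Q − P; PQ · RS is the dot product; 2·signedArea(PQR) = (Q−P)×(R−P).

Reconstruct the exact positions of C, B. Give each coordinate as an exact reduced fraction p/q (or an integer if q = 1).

1. B_x = 3/313  [D, E, B are collinear ∩ AB ⟂ DE]
2. B_y = 388/313  [D, E, B are collinear ∩ AB ⟂ DE]
   → B = (3/313, 388/313)
3. C_x = -7/2  [line -3133/313·x + -2892/313·y + -50851/626 = 0 ∩ |CA|² = 205/4]
4. C_y = -5  [line -3133/313·x + -2892/313·y + -50851/626 = 0 ∩ |CA|² = 205/4]
   → C = (-7/2, -5)

B = (3/313, 388/313)
C = (-7/2, -5)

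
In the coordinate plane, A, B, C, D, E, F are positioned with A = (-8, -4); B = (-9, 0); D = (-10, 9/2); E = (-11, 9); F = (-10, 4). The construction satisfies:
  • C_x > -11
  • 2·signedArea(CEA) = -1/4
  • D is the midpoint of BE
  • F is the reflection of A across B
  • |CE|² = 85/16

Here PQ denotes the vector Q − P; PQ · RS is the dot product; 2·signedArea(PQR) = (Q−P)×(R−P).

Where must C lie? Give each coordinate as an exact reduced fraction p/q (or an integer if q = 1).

1. C_x = -21/2  [line 13·x + 3·y + 465/4 = 0 ∩ |CE|² = 85/16]
2. C_y = 27/4  [line 13·x + 3·y + 465/4 = 0 ∩ |CE|² = 85/16]
   → C = (-21/2, 27/4)

C = (-21/2, 27/4)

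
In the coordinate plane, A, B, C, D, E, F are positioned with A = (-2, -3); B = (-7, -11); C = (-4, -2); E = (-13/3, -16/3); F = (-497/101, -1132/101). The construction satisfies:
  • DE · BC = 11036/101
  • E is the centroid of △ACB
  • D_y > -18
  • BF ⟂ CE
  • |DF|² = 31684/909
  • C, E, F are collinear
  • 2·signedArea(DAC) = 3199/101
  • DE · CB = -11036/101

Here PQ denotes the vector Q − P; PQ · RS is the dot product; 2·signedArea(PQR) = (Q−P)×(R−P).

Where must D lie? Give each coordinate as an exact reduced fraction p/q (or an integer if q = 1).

D = (-1669/303, -5176/303)

1. D_x = -1669/303  [2·signedArea(DAC) = 3199/101 ∩ DE · BC = 11036/101]
2. D_y = -5176/303  [2·signedArea(DAC) = 3199/101 ∩ DE · BC = 11036/101]
   → D = (-1669/303, -5176/303)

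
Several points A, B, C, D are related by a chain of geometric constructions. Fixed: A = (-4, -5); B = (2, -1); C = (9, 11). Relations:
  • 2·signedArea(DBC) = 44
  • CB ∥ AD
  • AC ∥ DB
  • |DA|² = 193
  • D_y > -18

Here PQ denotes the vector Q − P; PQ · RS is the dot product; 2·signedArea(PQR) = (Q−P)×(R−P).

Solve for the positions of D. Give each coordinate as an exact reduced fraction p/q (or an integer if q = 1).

D = (-11, -17)

1. D_x = -11  [AC ∥ DB ∩ CB ∥ AD]
2. D_y = -17  [AC ∥ DB ∩ CB ∥ AD]
   → D = (-11, -17)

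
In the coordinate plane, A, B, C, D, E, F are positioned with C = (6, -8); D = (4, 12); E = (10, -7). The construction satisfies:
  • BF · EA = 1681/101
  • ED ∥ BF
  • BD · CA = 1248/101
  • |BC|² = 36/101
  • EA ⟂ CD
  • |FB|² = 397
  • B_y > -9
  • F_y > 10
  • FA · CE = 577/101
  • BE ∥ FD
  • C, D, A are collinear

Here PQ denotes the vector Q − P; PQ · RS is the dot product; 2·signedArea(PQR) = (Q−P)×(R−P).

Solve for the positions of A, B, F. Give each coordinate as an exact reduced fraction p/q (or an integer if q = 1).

A = (600/101, -748/101)
B = (612/101, -868/101)
F = (6/101, 1051/101)

1. A_x = 600/101  [C, D, A are collinear ∩ EA ⟂ CD]
2. A_y = -748/101  [C, D, A are collinear ∩ EA ⟂ CD]
   → A = (600/101, -748/101)
3. B_x = 612/101  [line 6/101·x + -60/101·y + -552/101 = 0 ∩ |BC|² = 36/101]
4. B_y = -868/101  [line 6/101·x + -60/101·y + -552/101 = 0 ∩ |BC|² = 36/101]
   → B = (612/101, -868/101)
5. F_x = 6/101  [BF · EA = 1681/101 ∩ BE ∥ FD]
6. F_y = 1051/101  [BF · EA = 1681/101 ∩ BE ∥ FD]
   → F = (6/101, 1051/101)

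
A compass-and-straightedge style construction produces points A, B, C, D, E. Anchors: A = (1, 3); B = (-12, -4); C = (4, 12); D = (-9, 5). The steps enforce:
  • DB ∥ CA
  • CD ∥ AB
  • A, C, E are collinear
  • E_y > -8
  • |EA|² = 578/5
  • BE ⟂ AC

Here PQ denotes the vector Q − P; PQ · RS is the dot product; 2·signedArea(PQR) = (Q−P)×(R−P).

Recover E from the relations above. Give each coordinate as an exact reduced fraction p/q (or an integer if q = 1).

E = (-12/5, -36/5)

1. E_x = -12/5  [A, C, E are collinear ∩ BE ⟂ AC]
2. E_y = -36/5  [A, C, E are collinear ∩ BE ⟂ AC]
   → E = (-12/5, -36/5)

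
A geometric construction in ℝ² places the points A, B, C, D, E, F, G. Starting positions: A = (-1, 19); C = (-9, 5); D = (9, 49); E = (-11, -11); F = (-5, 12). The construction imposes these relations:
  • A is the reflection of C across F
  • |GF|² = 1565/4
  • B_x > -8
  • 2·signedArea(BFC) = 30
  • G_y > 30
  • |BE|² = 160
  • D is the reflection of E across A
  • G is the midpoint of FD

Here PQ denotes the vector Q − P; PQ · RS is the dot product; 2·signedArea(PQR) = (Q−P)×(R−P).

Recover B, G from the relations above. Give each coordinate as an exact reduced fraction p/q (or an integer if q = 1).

B = (-7, 1)
G = (2, 61/2)

1. B_x = -7  [line 7·x + -4·y + 53 = 0 ∩ |BE|² = 160]
2. B_y = 1  [line 7·x + -4·y + 53 = 0 ∩ |BE|² = 160]
   → B = (-7, 1)
3. G_x = 2  [G is the midpoint of FD]
4. G_y = 61/2  [G is the midpoint of FD]
   → G = (2, 61/2)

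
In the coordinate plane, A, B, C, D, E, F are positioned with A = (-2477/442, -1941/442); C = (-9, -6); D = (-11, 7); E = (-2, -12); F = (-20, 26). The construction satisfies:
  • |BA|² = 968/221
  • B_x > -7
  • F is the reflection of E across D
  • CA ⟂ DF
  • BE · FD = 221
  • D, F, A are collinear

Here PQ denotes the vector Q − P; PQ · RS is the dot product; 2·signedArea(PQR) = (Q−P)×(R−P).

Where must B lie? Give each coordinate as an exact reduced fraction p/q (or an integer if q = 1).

1. B_x = -13/2  [line -9·x + 19·y + -11 = 0 ∩ |BA|² = 968/221]
2. B_y = -5/2  [line -9·x + 19·y + -11 = 0 ∩ |BA|² = 968/221]
   → B = (-13/2, -5/2)

B = (-13/2, -5/2)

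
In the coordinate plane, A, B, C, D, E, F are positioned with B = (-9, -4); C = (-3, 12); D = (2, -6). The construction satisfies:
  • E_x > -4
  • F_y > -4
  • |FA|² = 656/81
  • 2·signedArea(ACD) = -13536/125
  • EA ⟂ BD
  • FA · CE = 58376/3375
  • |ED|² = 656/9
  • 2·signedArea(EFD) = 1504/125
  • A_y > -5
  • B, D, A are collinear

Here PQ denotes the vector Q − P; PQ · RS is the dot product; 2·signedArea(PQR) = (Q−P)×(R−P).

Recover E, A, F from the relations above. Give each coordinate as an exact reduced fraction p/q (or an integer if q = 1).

A = (-542/125, -606/125)
E = (-10/3, 2/3)
F = (-2126/1125, -3818/1125)

1. A_x = -542/125  [B, D, A are collinear ∩ 2·signedArea(ACD) = -13536/125]
2. A_y = -606/125  [B, D, A are collinear ∩ 2·signedArea(ACD) = -13536/125]
   → A = (-542/125, -606/125)
3. E_x = -10/3  [line -11·x + 2·y + -38 = 0 ∩ |ED|² = 656/9]
4. E_y = 2/3  [line -11·x + 2·y + -38 = 0 ∩ |ED|² = 656/9]
   → E = (-10/3, 2/3)
5. F_x = -2126/1125  [2·signedArea(EFD) = 1504/125 ∩ FA · CE = 58376/3375]
6. F_y = -3818/1125  [2·signedArea(EFD) = 1504/125 ∩ FA · CE = 58376/3375]
   → F = (-2126/1125, -3818/1125)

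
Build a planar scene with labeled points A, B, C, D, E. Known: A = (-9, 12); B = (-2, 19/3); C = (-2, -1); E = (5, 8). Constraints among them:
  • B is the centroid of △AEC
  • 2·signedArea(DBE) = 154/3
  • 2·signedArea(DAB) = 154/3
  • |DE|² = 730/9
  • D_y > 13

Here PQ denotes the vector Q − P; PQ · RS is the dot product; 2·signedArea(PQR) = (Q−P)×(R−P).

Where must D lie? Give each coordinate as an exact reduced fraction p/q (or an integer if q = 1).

1. D_x = -2  [2·signedArea(DAB) = 154/3 ∩ 2·signedArea(DBE) = 154/3]
2. D_y = 41/3  [2·signedArea(DAB) = 154/3 ∩ 2·signedArea(DBE) = 154/3]
   → D = (-2, 41/3)

D = (-2, 41/3)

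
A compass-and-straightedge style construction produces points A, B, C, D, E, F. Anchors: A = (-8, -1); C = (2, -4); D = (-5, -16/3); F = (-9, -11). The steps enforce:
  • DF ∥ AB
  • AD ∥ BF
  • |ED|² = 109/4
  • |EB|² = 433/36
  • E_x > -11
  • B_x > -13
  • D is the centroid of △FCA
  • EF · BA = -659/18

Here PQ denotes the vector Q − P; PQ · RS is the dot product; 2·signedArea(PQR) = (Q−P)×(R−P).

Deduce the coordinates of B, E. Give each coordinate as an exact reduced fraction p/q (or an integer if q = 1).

1. B_x = -12  [AD ∥ BF ∩ DF ∥ AB]
2. B_y = -20/3  [AD ∥ BF ∩ DF ∥ AB]
   → B = (-12, -20/3)
3. E_x = -10  [line -4·x + -17/3·y + -1111/18 = 0 ∩ |EB|² = 433/36]
4. E_y = -23/6  [line -4·x + -17/3·y + -1111/18 = 0 ∩ |EB|² = 433/36]
   → E = (-10, -23/6)

B = (-12, -20/3)
E = (-10, -23/6)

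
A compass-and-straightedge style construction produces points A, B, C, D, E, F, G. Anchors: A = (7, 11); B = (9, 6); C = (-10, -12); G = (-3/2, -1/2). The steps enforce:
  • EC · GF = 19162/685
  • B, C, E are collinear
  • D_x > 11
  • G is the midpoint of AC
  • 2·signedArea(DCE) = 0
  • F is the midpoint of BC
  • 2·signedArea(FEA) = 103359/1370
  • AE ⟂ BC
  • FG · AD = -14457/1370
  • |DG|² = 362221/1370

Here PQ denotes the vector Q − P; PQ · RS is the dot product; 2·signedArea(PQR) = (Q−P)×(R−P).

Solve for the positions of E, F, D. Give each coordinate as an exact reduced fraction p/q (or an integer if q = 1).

D = (8141/685, 5982/685)
E = (7153/685, 5046/685)
F = (-1/2, -3)

1. E_x = 7153/685  [B, C, E are collinear ∩ AE ⟂ BC]
2. E_y = 5046/685  [B, C, E are collinear ∩ AE ⟂ BC]
   → E = (7153/685, 5046/685)
3. F_x = -1/2  [F is the midpoint of BC]
4. F_y = -3  [F is the midpoint of BC]
   → F = (-1/2, -3)
5. D_x = 8141/685  [2·signedArea(DCE) = 0 ∩ FG · AD = -14457/1370]
6. D_y = 5982/685  [2·signedArea(DCE) = 0 ∩ FG · AD = -14457/1370]
   → D = (8141/685, 5982/685)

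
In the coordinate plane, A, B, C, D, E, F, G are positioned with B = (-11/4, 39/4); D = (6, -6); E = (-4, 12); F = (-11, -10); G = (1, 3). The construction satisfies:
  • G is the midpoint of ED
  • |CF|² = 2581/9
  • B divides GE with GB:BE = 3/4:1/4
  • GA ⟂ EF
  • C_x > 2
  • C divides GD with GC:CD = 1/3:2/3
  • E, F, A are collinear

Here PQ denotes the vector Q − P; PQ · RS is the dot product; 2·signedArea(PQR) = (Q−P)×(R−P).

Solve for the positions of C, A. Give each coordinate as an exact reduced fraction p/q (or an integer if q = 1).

1. C_x = 8/3  [C divides GD with GC:CD = 1/3:2/3]
2. C_y = 0  [C divides GD with GC:CD = 1/3:2/3]
   → C = (8/3, 0)
3. A_x = -3273/533  [E, F, A are collinear ∩ GA ⟂ EF]
4. A_y = 2810/533  [E, F, A are collinear ∩ GA ⟂ EF]
   → A = (-3273/533, 2810/533)

A = (-3273/533, 2810/533)
C = (8/3, 0)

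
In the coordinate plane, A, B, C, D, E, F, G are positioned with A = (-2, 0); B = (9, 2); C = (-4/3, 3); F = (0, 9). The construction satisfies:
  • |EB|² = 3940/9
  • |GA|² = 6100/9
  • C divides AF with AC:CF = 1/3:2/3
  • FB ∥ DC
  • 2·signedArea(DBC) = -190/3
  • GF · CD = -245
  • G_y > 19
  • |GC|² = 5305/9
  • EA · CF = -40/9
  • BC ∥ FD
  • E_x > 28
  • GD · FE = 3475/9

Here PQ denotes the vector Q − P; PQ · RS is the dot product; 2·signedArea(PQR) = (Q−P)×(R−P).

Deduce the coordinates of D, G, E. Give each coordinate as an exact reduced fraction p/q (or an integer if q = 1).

D = (-31/3, 10)
E = (85/3, -6)
G = (-56/3, 20)

1. D_x = -31/3  [FB ∥ DC ∩ BC ∥ FD]
2. D_y = 10  [FB ∥ DC ∩ BC ∥ FD]
   → D = (-31/3, 10)
3. G_x = -56/3  [line 9·x + -7·y + 308 = 0 ∩ |GA|² = 6100/9]
4. G_y = 20  [line 9·x + -7·y + 308 = 0 ∩ |GA|² = 6100/9]
   → G = (-56/3, 20)
5. E_x = 85/3  [EA · CF = -40/9 ∩ GD · FE = 3475/9]
6. E_y = -6  [EA · CF = -40/9 ∩ GD · FE = 3475/9]
   → E = (85/3, -6)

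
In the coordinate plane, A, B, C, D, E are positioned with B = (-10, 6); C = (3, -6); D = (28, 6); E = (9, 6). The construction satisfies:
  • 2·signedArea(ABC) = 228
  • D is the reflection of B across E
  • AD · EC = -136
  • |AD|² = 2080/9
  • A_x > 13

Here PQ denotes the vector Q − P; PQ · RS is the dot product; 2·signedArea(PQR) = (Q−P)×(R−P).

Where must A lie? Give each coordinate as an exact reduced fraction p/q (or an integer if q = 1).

1. A_x = 40/3  [2·signedArea(ABC) = 228 ∩ AD · EC = -136]
2. A_y = 2  [2·signedArea(ABC) = 228 ∩ AD · EC = -136]
   → A = (40/3, 2)

A = (40/3, 2)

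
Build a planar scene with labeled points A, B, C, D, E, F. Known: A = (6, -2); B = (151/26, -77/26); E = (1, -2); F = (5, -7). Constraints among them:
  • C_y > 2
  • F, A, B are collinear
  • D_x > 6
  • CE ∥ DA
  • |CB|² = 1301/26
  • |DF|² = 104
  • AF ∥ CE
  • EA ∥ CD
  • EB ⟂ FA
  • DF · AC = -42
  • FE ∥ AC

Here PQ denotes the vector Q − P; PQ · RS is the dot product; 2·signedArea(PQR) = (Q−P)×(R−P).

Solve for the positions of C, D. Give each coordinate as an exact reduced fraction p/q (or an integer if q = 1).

C = (2, 3)
D = (7, 3)

1. C_x = 2  [AF ∥ CE ∩ FE ∥ AC]
2. C_y = 3  [AF ∥ CE ∩ FE ∥ AC]
   → C = (2, 3)
3. D_x = 7  [CE ∥ DA ∩ EA ∥ CD]
4. D_y = 3  [CE ∥ DA ∩ EA ∥ CD]
   → D = (7, 3)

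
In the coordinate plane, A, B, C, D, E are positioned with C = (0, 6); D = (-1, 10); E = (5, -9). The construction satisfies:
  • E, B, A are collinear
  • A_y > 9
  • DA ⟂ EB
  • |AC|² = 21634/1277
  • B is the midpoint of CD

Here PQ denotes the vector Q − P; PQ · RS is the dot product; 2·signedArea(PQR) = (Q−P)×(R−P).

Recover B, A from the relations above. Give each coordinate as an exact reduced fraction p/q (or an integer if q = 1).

1. B_x = -1/2  [B is the midpoint of CD]
2. B_y = 8  [B is the midpoint of CD]
   → B = (-1/2, 8)
3. A_x = -1447/1277  [E, B, A are collinear ∩ DA ⟂ EB]
4. A_y = 12715/1277  [E, B, A are collinear ∩ DA ⟂ EB]
   → A = (-1447/1277, 12715/1277)

A = (-1447/1277, 12715/1277)
B = (-1/2, 8)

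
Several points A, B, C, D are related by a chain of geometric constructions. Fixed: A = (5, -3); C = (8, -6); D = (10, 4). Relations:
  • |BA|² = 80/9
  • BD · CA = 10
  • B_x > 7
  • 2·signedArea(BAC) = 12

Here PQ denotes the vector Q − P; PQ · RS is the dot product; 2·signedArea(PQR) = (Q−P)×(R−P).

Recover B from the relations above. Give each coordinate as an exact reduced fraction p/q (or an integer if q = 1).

1. B_x = 23/3  [BD · CA = 10 ∩ 2·signedArea(BAC) = 12]
2. B_y = -5/3  [BD · CA = 10 ∩ 2·signedArea(BAC) = 12]
   → B = (23/3, -5/3)

B = (23/3, -5/3)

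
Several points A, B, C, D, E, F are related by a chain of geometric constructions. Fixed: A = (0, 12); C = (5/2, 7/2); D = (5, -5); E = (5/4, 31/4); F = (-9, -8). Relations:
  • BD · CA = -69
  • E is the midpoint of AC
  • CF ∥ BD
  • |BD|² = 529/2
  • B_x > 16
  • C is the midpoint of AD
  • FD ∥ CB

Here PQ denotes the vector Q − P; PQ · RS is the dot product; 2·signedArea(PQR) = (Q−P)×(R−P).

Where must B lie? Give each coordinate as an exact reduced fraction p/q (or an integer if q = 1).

1. B_x = 33/2  [CF ∥ BD ∩ FD ∥ CB]
2. B_y = 13/2  [CF ∥ BD ∩ FD ∥ CB]
   → B = (33/2, 13/2)

B = (33/2, 13/2)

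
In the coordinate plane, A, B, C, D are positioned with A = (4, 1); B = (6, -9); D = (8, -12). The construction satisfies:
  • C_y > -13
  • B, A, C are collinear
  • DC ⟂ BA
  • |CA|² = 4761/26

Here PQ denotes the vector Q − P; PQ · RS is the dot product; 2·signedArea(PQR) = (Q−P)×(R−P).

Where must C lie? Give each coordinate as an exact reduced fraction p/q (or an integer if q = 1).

1. C_x = 173/26  [B, A, C are collinear ∩ DC ⟂ BA]
2. C_y = -319/26  [B, A, C are collinear ∩ DC ⟂ BA]
   → C = (173/26, -319/26)

C = (173/26, -319/26)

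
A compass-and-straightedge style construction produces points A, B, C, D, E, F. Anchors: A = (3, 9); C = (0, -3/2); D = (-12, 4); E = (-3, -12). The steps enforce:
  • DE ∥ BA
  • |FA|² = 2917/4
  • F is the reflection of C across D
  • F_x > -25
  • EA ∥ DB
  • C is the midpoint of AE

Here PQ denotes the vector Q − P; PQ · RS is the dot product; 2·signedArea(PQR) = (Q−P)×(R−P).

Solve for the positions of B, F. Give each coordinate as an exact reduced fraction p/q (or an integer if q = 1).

B = (-6, 25)
F = (-24, 19/2)

1. B_x = -6  [DE ∥ BA ∩ EA ∥ DB]
2. B_y = 25  [DE ∥ BA ∩ EA ∥ DB]
   → B = (-6, 25)
3. F_x = -24  [F is the reflection of C across D]
4. F_y = 19/2  [F is the reflection of C across D]
   → F = (-24, 19/2)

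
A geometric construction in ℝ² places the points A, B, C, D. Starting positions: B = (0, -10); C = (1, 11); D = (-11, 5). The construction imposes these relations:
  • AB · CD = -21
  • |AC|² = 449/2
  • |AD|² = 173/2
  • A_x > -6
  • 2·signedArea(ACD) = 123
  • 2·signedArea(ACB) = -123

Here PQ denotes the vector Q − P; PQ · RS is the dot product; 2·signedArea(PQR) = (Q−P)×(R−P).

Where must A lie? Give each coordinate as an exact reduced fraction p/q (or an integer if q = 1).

1. A_x = -11/2  [2·signedArea(ACB) = -123 ∩ 2·signedArea(ACD) = 123]
2. A_y = -5/2  [2·signedArea(ACB) = -123 ∩ 2·signedArea(ACD) = 123]
   → A = (-11/2, -5/2)

A = (-11/2, -5/2)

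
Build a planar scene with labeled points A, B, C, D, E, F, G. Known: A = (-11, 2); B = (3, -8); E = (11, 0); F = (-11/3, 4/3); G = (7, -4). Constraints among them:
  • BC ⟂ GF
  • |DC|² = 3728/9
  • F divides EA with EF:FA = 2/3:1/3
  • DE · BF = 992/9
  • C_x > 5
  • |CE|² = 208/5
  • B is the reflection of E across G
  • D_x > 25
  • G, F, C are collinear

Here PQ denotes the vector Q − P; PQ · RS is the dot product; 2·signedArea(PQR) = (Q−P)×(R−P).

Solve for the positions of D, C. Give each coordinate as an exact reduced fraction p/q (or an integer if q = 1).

C = (27/5, -16/5)
D = (77/3, -4/3)

1. C_x = 27/5  [G, F, C are collinear ∩ BC ⟂ GF]
2. C_y = -16/5  [G, F, C are collinear ∩ BC ⟂ GF]
   → C = (27/5, -16/5)
3. D_x = 77/3  [line 20/3·x + -28/3·y + -1652/9 = 0 ∩ |DC|² = 3728/9]
4. D_y = -4/3  [line 20/3·x + -28/3·y + -1652/9 = 0 ∩ |DC|² = 3728/9]
   → D = (77/3, -4/3)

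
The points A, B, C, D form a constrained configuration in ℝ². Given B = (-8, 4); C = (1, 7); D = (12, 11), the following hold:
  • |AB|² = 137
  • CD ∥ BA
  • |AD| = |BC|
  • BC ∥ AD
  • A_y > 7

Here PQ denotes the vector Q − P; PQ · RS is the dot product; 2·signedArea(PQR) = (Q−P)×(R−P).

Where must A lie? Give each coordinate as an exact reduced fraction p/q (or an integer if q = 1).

A = (3, 8)

1. A_x = 3  [BC ∥ AD ∩ CD ∥ BA]
2. A_y = 8  [BC ∥ AD ∩ CD ∥ BA]
   → A = (3, 8)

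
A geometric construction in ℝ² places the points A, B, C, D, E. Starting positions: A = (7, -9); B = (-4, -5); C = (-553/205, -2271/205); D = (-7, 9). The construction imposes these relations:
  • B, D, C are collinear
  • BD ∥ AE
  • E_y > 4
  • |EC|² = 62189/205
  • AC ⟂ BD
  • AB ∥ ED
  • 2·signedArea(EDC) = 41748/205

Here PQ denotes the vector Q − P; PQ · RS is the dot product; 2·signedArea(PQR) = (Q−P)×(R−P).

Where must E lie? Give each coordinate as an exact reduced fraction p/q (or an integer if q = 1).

E = (4, 5)

1. E_x = 4  [AB ∥ ED ∩ BD ∥ AE]
2. E_y = 5  [AB ∥ ED ∩ BD ∥ AE]
   → E = (4, 5)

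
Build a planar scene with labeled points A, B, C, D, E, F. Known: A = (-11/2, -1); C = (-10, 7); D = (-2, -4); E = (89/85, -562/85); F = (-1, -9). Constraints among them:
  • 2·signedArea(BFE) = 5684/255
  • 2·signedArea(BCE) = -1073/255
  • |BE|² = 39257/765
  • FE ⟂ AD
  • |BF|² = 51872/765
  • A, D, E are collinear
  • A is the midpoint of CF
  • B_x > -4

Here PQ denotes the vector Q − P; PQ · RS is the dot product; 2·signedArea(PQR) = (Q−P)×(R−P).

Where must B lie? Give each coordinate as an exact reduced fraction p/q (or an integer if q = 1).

1. B_x = -931/255  [2·signedArea(BCE) = -1073/255 ∩ 2·signedArea(BFE) = 5684/255]
2. B_y = -307/255  [2·signedArea(BCE) = -1073/255 ∩ 2·signedArea(BFE) = 5684/255]
   → B = (-931/255, -307/255)

B = (-931/255, -307/255)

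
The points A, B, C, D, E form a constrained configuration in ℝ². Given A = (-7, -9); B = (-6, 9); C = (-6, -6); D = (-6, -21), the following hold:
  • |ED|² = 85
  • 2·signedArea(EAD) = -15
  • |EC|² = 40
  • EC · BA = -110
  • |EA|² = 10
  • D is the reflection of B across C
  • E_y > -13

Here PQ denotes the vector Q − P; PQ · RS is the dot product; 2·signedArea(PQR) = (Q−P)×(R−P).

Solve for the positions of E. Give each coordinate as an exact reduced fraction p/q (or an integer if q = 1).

1. E_x = -8  [2·signedArea(EAD) = -15 ∩ EC · BA = -110]
2. E_y = -12  [2·signedArea(EAD) = -15 ∩ EC · BA = -110]
   → E = (-8, -12)

E = (-8, -12)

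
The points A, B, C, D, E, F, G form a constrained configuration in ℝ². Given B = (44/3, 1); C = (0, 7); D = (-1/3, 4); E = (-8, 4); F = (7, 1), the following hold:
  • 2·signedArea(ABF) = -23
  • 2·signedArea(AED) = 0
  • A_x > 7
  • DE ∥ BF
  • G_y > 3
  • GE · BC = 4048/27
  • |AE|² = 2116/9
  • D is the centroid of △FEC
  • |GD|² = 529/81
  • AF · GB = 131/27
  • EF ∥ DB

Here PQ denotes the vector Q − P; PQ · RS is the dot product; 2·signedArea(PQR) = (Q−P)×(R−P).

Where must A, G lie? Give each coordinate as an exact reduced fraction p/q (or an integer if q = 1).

1. A_y = 4  [2·signedArea(AED) = 0]
2. A_x = 22/3  [|AE|² = 2116/9]
   → A = (22/3, 4)
3. G_x = 20/9  [GE · BC = 4048/27 ∩ AF · GB = 131/27]
4. G_y = 4  [GE · BC = 4048/27 ∩ AF · GB = 131/27]
   → G = (20/9, 4)

A = (22/3, 4)
G = (20/9, 4)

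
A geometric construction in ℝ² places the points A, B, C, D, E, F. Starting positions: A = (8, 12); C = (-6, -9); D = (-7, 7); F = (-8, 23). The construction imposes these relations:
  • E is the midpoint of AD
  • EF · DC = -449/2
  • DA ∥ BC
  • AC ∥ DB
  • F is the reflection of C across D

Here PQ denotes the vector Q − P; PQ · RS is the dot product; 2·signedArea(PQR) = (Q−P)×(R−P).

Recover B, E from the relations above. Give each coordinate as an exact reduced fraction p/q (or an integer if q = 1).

1. B_x = -21  [DA ∥ BC ∩ AC ∥ DB]
2. B_y = -14  [DA ∥ BC ∩ AC ∥ DB]
   → B = (-21, -14)
3. E_x = 1/2  [E is the midpoint of AD]
4. E_y = 19/2  [E is the midpoint of AD]
   → E = (1/2, 19/2)

B = (-21, -14)
E = (1/2, 19/2)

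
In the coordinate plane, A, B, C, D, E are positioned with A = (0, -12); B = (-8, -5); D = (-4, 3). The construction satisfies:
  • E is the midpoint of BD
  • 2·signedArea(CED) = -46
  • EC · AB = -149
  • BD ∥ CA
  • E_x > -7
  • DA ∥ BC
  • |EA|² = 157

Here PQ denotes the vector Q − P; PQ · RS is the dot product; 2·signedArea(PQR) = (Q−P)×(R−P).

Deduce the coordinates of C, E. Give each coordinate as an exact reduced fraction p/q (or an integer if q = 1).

C = (-4, -20)
E = (-6, -1)

1. C_x = -4  [BD ∥ CA ∩ DA ∥ BC]
2. C_y = -20  [BD ∥ CA ∩ DA ∥ BC]
   → C = (-4, -20)
3. E_x = -6  [E is the midpoint of BD]
4. E_y = -1  [E is the midpoint of BD]
   → E = (-6, -1)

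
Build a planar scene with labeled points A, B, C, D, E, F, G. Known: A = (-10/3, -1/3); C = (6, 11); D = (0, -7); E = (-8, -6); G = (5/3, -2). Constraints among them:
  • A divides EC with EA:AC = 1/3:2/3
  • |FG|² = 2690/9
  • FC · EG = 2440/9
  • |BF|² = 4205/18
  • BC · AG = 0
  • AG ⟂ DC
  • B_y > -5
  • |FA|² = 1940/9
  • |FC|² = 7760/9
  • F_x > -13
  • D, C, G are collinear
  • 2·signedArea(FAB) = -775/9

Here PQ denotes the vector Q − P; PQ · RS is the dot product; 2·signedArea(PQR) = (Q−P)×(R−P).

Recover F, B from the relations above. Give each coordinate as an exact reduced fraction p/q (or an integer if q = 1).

B = (5/6, -9/2)
F = (-38/3, -35/3)

1. F_x = -38/3  [line -29/3·x + -4·y + -1522/9 = 0 ∩ |FC|² = 7760/9]
2. F_y = -35/3  [line -29/3·x + -4·y + -1522/9 = 0 ∩ |FC|² = 7760/9]
   → F = (-38/3, -35/3)
3. B_x = 5/6  [BC · AG = 0 ∩ 2·signedArea(FAB) = -775/9]
4. B_y = -9/2  [BC · AG = 0 ∩ 2·signedArea(FAB) = -775/9]
   → B = (5/6, -9/2)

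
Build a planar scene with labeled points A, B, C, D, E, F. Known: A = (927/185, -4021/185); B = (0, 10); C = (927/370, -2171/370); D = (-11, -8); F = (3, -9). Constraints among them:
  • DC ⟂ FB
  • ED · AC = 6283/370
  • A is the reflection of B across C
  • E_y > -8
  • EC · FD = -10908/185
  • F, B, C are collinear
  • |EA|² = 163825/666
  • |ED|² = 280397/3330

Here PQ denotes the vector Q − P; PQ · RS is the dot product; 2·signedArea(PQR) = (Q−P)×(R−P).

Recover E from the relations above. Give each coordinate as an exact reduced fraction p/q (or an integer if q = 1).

E = (-2033/1110, -8461/1110)

1. E_x = -2033/1110  [EC · FD = -10908/185 ∩ ED · AC = 6283/370]
2. E_y = -8461/1110  [EC · FD = -10908/185 ∩ ED · AC = 6283/370]
   → E = (-2033/1110, -8461/1110)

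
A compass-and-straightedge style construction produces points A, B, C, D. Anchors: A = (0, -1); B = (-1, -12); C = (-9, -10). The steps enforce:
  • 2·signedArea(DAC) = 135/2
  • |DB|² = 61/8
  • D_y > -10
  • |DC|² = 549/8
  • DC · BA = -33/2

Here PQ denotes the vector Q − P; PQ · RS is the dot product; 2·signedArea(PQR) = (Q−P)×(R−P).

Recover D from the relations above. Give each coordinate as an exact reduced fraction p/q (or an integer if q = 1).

1. D_x = -3/4  [2·signedArea(DAC) = 135/2 ∩ DC · BA = -33/2]
2. D_y = -37/4  [2·signedArea(DAC) = 135/2 ∩ DC · BA = -33/2]
   → D = (-3/4, -37/4)

D = (-3/4, -37/4)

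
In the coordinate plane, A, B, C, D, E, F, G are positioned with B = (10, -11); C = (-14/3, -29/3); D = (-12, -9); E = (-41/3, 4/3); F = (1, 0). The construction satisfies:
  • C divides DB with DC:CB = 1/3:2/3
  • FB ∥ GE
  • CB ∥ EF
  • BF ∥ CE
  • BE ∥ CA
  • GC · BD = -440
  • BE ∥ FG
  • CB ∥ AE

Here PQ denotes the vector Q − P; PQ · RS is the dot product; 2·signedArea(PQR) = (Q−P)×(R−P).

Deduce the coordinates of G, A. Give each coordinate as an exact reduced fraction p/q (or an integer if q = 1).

A = (-85/3, 8/3)
G = (-68/3, 37/3)

1. G_x = -68/3  [FB ∥ GE ∩ BE ∥ FG]
2. G_y = 37/3  [FB ∥ GE ∩ BE ∥ FG]
   → G = (-68/3, 37/3)
3. A_x = -85/3  [CB ∥ AE ∩ BE ∥ CA]
4. A_y = 8/3  [CB ∥ AE ∩ BE ∥ CA]
   → A = (-85/3, 8/3)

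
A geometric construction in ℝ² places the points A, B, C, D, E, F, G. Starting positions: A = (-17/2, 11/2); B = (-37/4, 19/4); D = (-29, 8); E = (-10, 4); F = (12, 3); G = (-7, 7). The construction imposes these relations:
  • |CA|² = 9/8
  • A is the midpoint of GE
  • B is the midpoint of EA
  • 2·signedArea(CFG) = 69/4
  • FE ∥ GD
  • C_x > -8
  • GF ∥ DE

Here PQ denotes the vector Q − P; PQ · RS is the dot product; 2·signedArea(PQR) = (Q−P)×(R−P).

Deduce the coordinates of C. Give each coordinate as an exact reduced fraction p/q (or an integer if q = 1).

1. C_x = -31/4  [line -4·x + -19·y + 351/4 = 0 ∩ |CA|² = 9/8]
2. C_y = 25/4  [line -4·x + -19·y + 351/4 = 0 ∩ |CA|² = 9/8]
   → C = (-31/4, 25/4)

C = (-31/4, 25/4)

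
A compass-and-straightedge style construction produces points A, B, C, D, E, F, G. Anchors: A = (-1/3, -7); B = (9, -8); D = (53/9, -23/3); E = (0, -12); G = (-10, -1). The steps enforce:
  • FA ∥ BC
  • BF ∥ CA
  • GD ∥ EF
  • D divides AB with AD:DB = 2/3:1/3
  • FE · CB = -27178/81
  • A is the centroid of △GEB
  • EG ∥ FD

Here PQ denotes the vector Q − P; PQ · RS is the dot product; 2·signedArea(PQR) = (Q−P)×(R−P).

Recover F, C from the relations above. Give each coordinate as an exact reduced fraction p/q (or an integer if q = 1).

C = (-65/9, 11/3)
F = (143/9, -56/3)

1. F_x = 143/9  [EG ∥ FD ∩ GD ∥ EF]
2. F_y = -56/3  [EG ∥ FD ∩ GD ∥ EF]
   → F = (143/9, -56/3)
3. C_x = -65/9  [BF ∥ CA ∩ FA ∥ BC]
4. C_y = 11/3  [BF ∥ CA ∩ FA ∥ BC]
   → C = (-65/9, 11/3)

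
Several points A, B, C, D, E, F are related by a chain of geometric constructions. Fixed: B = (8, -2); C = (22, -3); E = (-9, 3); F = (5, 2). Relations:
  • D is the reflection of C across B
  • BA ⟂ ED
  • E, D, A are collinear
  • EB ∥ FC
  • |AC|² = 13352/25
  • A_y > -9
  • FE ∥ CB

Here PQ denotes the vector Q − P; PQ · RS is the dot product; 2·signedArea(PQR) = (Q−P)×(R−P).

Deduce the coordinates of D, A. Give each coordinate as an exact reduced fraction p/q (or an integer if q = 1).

1. D_x = -6  [D is the reflection of C across B]
2. D_y = -1  [D is the reflection of C across B]
   → D = (-6, -1)
3. A_x = -12/25  [E, D, A are collinear ∩ BA ⟂ ED]
4. A_y = -209/25  [E, D, A are collinear ∩ BA ⟂ ED]
   → A = (-12/25, -209/25)

A = (-12/25, -209/25)
D = (-6, -1)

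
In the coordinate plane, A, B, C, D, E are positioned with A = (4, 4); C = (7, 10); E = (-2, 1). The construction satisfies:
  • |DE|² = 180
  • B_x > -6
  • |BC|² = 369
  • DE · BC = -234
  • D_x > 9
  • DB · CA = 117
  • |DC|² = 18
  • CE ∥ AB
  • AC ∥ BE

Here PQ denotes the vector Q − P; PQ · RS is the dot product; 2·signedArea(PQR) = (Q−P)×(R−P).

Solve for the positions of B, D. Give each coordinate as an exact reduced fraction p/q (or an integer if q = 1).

B = (-5, -5)
D = (10, 7)

1. B_x = -5  [AC ∥ BE ∩ CE ∥ AB]
2. B_y = -5  [AC ∥ BE ∩ CE ∥ AB]
   → B = (-5, -5)
3. D_x = 10  [DE · BC = -234 ∩ DB · CA = 117]
4. D_y = 7  [DE · BC = -234 ∩ DB · CA = 117]
   → D = (10, 7)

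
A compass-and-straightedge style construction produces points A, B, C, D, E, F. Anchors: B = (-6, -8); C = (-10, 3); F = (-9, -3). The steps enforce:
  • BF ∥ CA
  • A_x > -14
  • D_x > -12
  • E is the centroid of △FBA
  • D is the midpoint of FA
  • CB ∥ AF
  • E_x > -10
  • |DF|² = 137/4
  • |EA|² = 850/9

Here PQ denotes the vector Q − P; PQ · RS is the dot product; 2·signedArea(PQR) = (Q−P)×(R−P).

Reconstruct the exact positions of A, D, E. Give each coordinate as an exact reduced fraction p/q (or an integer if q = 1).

A = (-13, 8)
D = (-11, 5/2)
E = (-28/3, -1)

1. A_x = -13  [CB ∥ AF ∩ BF ∥ CA]
2. A_y = 8  [CB ∥ AF ∩ BF ∥ CA]
   → A = (-13, 8)
3. D_x = -11  [D is the midpoint of FA]
4. D_y = 5/2  [D is the midpoint of FA]
   → D = (-11, 5/2)
5. E_x = -28/3  [E is the centroid of △FBA]
6. E_y = -1  [E is the centroid of △FBA]
   → E = (-28/3, -1)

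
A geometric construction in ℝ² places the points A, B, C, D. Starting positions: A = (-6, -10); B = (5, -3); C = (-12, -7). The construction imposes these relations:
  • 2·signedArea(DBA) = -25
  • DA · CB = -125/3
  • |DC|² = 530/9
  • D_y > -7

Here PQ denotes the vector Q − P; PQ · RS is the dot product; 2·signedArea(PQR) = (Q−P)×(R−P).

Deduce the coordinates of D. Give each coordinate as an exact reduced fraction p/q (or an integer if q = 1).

D = (-13/3, -20/3)

1. D_x = -13/3  [DA · CB = -125/3 ∩ 2·signedArea(DBA) = -25]
2. D_y = -20/3  [DA · CB = -125/3 ∩ 2·signedArea(DBA) = -25]
   → D = (-13/3, -20/3)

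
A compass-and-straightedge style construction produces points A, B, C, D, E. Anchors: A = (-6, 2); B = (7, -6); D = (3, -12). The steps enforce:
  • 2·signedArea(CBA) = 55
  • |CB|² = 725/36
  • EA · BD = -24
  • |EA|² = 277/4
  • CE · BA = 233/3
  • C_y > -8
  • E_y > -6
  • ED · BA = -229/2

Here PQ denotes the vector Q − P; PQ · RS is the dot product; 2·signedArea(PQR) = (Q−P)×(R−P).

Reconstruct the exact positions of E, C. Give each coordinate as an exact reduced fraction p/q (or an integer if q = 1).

1. E_x = -3/2  [EA · BD = -24 ∩ ED · BA = -229/2]
2. E_y = -5  [EA · BD = -24 ∩ ED · BA = -229/2]
   → E = (-3/2, -5)
3. C_x = 17/6  [2·signedArea(CBA) = 55 ∩ CE · BA = 233/3]
4. C_y = -23/3  [2·signedArea(CBA) = 55 ∩ CE · BA = 233/3]
   → C = (17/6, -23/3)

C = (17/6, -23/3)
E = (-3/2, -5)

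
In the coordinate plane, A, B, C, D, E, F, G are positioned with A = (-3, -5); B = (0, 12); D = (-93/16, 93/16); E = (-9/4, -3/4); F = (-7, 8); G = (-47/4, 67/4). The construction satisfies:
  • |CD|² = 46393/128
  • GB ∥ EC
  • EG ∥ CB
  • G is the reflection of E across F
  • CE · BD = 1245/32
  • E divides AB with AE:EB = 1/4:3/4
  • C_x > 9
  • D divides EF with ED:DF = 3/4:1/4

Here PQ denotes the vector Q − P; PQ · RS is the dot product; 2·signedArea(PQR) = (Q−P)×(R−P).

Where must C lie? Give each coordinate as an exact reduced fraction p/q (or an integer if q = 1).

C = (19/2, -11/2)

1. C_x = 19/2  [EG ∥ CB ∩ GB ∥ EC]
2. C_y = -11/2  [EG ∥ CB ∩ GB ∥ EC]
   → C = (19/2, -11/2)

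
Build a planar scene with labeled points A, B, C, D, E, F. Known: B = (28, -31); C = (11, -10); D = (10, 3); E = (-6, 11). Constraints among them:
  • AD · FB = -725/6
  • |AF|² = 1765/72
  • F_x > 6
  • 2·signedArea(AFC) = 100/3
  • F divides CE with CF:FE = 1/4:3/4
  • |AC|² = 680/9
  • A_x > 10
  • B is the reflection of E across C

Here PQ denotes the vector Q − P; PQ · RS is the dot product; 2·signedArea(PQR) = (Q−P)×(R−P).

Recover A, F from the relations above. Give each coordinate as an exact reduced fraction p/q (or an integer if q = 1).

A = (31/3, -4/3)
F = (27/4, -19/4)

1. F_x = 27/4  [F divides CE with CF:FE = 1/4:3/4]
2. F_y = -19/4  [F divides CE with CF:FE = 1/4:3/4]
   → F = (27/4, -19/4)
3. A_x = 31/3  [2·signedArea(AFC) = 100/3 ∩ AD · FB = -725/6]
4. A_y = -4/3  [2·signedArea(AFC) = 100/3 ∩ AD · FB = -725/6]
   → A = (31/3, -4/3)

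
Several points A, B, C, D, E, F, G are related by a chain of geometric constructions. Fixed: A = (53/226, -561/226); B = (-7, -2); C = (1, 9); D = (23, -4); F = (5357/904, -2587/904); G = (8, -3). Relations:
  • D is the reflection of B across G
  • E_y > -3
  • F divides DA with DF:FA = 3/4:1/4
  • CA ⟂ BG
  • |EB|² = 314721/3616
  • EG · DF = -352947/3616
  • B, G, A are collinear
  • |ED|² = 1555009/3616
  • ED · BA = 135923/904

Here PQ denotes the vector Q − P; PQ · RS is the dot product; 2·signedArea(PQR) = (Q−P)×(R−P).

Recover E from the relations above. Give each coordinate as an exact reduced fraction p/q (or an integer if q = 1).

E = (2087/904, -2369/904)

1. E_x = 2087/904  [line 15435/904·x + -1029/904·y + -153321/3616 = 0 ∩ |EB|² = 314721/3616]
2. E_y = -2369/904  [line 15435/904·x + -1029/904·y + -153321/3616 = 0 ∩ |EB|² = 314721/3616]
   → E = (2087/904, -2369/904)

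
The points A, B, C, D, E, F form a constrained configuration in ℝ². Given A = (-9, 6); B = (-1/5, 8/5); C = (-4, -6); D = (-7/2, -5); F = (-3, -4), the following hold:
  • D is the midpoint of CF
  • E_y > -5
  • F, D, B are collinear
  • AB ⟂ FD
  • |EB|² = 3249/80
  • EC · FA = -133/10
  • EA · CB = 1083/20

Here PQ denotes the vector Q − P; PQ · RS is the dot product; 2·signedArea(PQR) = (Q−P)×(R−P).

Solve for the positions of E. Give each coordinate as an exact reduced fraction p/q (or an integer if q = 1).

E = (-61/20, -41/10)

1. E_x = -61/20  [EC · FA = -133/10 ∩ EA · CB = 1083/20]
2. E_y = -41/10  [EC · FA = -133/10 ∩ EA · CB = 1083/20]
   → E = (-61/20, -41/10)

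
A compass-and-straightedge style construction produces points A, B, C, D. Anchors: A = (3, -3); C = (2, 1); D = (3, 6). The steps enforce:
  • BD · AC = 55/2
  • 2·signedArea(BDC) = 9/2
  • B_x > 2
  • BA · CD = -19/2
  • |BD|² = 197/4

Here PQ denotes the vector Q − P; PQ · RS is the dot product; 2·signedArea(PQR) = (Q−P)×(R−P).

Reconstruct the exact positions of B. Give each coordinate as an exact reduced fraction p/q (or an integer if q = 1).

B = (5/2, -1)

1. B_x = 5/2  [BD · AC = 55/2 ∩ BA · CD = -19/2]
2. B_y = -1  [BD · AC = 55/2 ∩ BA · CD = -19/2]
   → B = (5/2, -1)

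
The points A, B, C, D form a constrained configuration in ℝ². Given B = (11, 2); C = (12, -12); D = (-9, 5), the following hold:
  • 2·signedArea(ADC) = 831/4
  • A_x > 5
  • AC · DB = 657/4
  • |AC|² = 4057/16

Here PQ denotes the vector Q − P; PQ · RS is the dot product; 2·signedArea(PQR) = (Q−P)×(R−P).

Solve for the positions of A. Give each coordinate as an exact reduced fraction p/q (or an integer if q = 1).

A = (6, 11/4)

1. A_x = 6  [AC · DB = 657/4 ∩ 2·signedArea(ADC) = 831/4]
2. A_y = 11/4  [AC · DB = 657/4 ∩ 2·signedArea(ADC) = 831/4]
   → A = (6, 11/4)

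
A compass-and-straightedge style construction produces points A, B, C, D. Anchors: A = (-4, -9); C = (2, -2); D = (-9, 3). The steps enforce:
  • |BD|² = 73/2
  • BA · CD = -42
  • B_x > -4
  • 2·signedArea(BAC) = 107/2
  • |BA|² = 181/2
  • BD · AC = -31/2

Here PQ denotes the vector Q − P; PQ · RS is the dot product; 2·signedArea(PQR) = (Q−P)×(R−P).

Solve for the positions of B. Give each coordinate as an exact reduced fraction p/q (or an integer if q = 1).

B = (-7/2, 1/2)

1. B_x = -7/2  [2·signedArea(BAC) = 107/2 ∩ BA · CD = -42]
2. B_y = 1/2  [2·signedArea(BAC) = 107/2 ∩ BA · CD = -42]
   → B = (-7/2, 1/2)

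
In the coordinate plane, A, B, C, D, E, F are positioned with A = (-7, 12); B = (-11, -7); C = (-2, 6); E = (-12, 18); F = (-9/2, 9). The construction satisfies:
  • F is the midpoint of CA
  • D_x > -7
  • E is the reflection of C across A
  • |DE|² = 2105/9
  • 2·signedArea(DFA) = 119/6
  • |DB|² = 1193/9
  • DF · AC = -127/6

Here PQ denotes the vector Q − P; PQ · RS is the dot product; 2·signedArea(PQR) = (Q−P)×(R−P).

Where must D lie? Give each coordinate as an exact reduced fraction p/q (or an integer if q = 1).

D = (-20/3, 11/3)

1. D_x = -20/3  [2·signedArea(DFA) = 119/6 ∩ DF · AC = -127/6]
2. D_y = 11/3  [2·signedArea(DFA) = 119/6 ∩ DF · AC = -127/6]
   → D = (-20/3, 11/3)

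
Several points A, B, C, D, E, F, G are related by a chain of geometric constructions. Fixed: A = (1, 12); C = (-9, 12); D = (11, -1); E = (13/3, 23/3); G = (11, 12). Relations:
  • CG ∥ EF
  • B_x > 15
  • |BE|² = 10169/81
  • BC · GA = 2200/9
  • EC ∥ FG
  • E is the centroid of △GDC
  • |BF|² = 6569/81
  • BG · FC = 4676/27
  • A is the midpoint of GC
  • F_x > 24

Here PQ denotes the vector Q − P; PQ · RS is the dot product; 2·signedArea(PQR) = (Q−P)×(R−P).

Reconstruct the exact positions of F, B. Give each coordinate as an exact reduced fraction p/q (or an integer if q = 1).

1. F_x = 73/3  [EC ∥ FG ∩ CG ∥ EF]
2. F_y = 23/3  [EC ∥ FG ∩ CG ∥ EF]
   → F = (73/3, 23/3)
3. B_x = 139/9  [BG · FC = 4676/27 ∩ BC · GA = 2200/9]
4. B_y = 56/9  [BG · FC = 4676/27 ∩ BC · GA = 2200/9]
   → B = (139/9, 56/9)

B = (139/9, 56/9)
F = (73/3, 23/3)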